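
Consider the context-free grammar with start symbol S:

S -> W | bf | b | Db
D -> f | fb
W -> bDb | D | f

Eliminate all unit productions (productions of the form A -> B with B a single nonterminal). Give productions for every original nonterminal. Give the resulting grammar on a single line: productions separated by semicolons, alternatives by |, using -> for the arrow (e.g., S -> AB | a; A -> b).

S -> b | f | Db | bf | fb | bDb; D -> f | fb; W -> f | fb | bDb

Unit productions: S->W, W->D.
Unit pairs (A ⇒* B via units): (S,D), (S,W), (W,D).
S: inherits non-unit rules of {D, S, W} → Db | b | bDb | bf | f | fb.
D: inherits non-unit rules of {D} → f | fb.
W: inherits non-unit rules of {D, W} → bDb | f | fb.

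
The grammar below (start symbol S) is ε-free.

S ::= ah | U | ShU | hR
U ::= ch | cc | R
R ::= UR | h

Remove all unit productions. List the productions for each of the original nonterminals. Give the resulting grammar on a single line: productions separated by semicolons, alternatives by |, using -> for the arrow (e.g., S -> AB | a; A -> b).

S -> h | UR | ah | cc | ch | hR | ShU; R -> h | UR; U -> h | UR | cc | ch

Unit productions: S->U, U->R.
Unit pairs (A ⇒* B via units): (S,R), (S,U), (U,R).
S: inherits non-unit rules of {R, S, U} → ShU | UR | ah | cc | ch | h | hR.
R: inherits non-unit rules of {R} → UR | h.
U: inherits non-unit rules of {R, U} → UR | cc | ch | h.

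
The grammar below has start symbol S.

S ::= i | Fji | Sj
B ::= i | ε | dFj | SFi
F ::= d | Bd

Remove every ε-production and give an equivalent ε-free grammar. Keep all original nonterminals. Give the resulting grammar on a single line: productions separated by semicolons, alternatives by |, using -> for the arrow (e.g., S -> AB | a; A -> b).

Nullable set: {B}.
Drop B -> ε.
F -> Bd: B nullable, giving Bd | d.
Unchanged (no nullable symbols): S -> Fji; S -> Sj; S -> i; B -> SFi; B -> dFj; B -> i; F -> d.

S -> i | Sj | Fji; B -> i | SFi | dFj; F -> d | Bd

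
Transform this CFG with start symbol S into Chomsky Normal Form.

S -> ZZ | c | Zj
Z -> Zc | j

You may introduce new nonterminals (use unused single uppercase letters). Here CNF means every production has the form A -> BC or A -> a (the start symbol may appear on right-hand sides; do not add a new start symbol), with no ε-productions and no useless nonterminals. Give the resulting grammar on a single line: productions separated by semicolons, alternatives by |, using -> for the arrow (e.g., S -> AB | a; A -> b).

No ε-productions.
No unit productions to eliminate.
TERM: introduce B -> c, A -> j and substitute in every rule of length ≥2.

S -> c | ZA | ZZ; A -> j; B -> c; Z -> j | ZB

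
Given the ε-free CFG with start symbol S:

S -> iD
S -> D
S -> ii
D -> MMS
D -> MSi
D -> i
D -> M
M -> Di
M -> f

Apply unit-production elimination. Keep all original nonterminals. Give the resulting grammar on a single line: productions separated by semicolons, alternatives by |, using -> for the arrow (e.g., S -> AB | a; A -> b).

Unit productions: D->M, S->D.
Unit pairs (A ⇒* B via units): (D,M), (S,D), (S,M).
S: inherits non-unit rules of {D, M, S} → Di | MMS | MSi | f | i | iD | ii.
D: inherits non-unit rules of {D, M} → Di | MMS | MSi | f | i.
M: inherits non-unit rules of {M} → Di | f.

S -> f | i | Di | iD | ii | MMS | MSi; D -> f | i | Di | MMS | MSi; M -> f | Di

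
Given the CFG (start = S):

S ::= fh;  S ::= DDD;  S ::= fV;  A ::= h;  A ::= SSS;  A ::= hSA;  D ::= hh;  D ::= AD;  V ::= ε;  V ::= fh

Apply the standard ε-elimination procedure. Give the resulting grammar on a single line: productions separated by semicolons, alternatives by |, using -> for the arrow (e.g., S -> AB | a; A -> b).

S -> f | fV | fh | DDD; A -> h | SSS | hSA; D -> AD | hh; V -> fh

Nullable set: {V}.
S -> fV: V nullable, giving f | fV.
Drop V -> ε.
Unchanged (no nullable symbols): S -> DDD; S -> fh; A -> SSS; A -> h; A -> hSA; D -> AD; D -> hh; V -> fh.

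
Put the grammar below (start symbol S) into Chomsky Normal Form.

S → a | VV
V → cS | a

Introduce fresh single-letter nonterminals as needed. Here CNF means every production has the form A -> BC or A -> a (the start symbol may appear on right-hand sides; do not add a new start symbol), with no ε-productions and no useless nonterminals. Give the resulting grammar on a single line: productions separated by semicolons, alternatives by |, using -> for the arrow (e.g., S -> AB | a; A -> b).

S -> a | VV; A -> c; V -> a | AS

No ε-productions.
No unit productions to eliminate.
TERM: introduce A -> c and substitute in every rule of length ≥2.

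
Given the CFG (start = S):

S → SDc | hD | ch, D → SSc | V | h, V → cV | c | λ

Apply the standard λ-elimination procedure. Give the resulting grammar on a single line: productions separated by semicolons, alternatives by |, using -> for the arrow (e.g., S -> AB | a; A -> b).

Nullable set: {D, V}.
S -> SDc: D nullable, giving SDc | Sc.
S -> hD: D nullable, giving h | hD.
D -> V: V nullable, giving V.
Drop V -> λ.
V -> cV: V nullable, giving c | cV.
Unchanged (no nullable symbols): S -> ch; D -> SSc; D -> h; V -> c.

S -> h | Sc | ch | hD | SDc; D -> V | h | SSc; V -> c | cV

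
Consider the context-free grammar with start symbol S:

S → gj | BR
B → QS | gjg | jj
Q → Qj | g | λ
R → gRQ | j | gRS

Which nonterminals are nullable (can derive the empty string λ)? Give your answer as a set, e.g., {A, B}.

Directly nullable (have an ε-rule): {Q}.
Not nullable: B, R, S — each has a terminal in every rule's right-hand side or depends on a non-nullable symbol.

{Q}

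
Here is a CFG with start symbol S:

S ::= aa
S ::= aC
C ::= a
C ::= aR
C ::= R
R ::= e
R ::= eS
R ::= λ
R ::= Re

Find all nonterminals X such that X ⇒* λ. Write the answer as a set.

{C, R}

Directly nullable (have an ε-rule): {R}.
C is nullable via C -> R (every symbol on the right is already known nullable).
Not nullable: S — each has a terminal in every rule's right-hand side or depends on a non-nullable symbol.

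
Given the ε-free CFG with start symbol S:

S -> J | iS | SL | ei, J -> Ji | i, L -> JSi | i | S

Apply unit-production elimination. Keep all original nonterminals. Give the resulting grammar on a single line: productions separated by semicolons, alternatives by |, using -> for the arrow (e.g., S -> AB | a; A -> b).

S -> i | Ji | SL | ei | iS; J -> i | Ji; L -> i | Ji | SL | ei | iS | JSi

Unit productions: L->S, S->J.
Unit pairs (A ⇒* B via units): (L,J), (L,S), (S,J).
S: inherits non-unit rules of {J, S} → Ji | SL | ei | i | iS.
J: inherits non-unit rules of {J} → Ji | i.
L: inherits non-unit rules of {J, L, S} → JSi | Ji | SL | ei | i | iS.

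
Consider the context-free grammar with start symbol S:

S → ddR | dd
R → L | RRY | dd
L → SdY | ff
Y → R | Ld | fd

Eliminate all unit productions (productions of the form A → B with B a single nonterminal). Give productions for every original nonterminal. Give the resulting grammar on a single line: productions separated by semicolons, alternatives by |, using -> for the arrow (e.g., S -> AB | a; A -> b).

Unit productions: R->L, Y->R.
Unit pairs (A ⇒* B via units): (R,L), (Y,L), (Y,R).
S: inherits non-unit rules of {S} → dd | ddR.
L: inherits non-unit rules of {L} → SdY | ff.
R: inherits non-unit rules of {L, R} → RRY | SdY | dd | ff.
Y: inherits non-unit rules of {L, R, Y} → Ld | RRY | SdY | dd | fd | ff.

S -> dd | ddR; L -> ff | SdY; R -> dd | ff | RRY | SdY; Y -> Ld | dd | fd | ff | RRY | SdY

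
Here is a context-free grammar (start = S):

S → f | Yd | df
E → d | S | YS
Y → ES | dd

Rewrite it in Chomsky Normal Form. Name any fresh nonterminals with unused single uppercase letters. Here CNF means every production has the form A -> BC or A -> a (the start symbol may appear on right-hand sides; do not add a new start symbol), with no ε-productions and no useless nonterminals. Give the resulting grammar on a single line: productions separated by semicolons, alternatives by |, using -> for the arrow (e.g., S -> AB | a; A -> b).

No ε-productions.
After unit-elimination: S -> f | Yd | df; E -> d | f | YS | Yd | df; Y -> ES | dd.
TERM: introduce A -> d, B -> f and substitute in every rule of length ≥2.

S -> f | AB | YA; A -> d; B -> f; E -> d | f | AB | YA | YS; Y -> AA | ES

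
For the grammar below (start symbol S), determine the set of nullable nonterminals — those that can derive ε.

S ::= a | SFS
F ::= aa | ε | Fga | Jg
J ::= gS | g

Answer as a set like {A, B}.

{F}

Directly nullable (have an ε-rule): {F}.
Not nullable: J, S — each has a terminal in every rule's right-hand side or depends on a non-nullable symbol.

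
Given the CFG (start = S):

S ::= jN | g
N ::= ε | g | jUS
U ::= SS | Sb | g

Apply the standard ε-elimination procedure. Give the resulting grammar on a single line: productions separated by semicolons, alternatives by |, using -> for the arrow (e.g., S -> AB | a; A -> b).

S -> g | j | jN; N -> g | jUS; U -> g | SS | Sb

Nullable set: {N}.
S -> jN: N nullable, giving j | jN.
Drop N -> ε.
Unchanged (no nullable symbols): S -> g; N -> g; N -> jUS; U -> SS; U -> Sb; U -> g.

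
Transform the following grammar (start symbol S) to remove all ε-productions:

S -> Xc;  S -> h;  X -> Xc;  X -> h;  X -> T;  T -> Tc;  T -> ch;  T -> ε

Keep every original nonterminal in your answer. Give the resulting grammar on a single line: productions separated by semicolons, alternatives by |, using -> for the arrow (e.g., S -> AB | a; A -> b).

Nullable set: {T, X}.
S -> Xc: X nullable, giving Xc | c.
Drop T -> ε.
T -> Tc: T nullable, giving Tc | c.
X -> T: T nullable, giving T.
X -> Xc: X nullable, giving Xc | c.
Unchanged (no nullable symbols): S -> h; T -> ch; X -> h.

S -> c | h | Xc; T -> c | Tc | ch; X -> T | c | h | Xc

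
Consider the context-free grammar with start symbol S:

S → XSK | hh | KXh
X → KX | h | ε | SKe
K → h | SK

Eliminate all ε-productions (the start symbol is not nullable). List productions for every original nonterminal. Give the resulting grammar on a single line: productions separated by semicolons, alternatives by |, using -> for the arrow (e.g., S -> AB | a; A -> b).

S -> Kh | SK | hh | KXh | XSK; K -> h | SK; X -> K | h | KX | SKe

Nullable set: {X}.
S -> KXh: X nullable, giving KXh | Kh.
S -> XSK: X nullable, giving SK | XSK.
Drop X -> ε.
X -> KX: X nullable, giving K | KX.
Unchanged (no nullable symbols): S -> hh; K -> SK; K -> h; X -> SKe; X -> h.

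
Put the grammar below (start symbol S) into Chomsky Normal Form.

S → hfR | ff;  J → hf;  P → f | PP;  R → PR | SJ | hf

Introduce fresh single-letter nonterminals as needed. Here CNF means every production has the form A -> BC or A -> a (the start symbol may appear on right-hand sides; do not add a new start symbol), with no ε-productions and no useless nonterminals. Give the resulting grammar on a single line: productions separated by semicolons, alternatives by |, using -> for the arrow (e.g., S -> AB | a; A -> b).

S -> AC | BB; A -> h; B -> f; C -> BR; J -> AB; P -> f | PP; R -> AB | PR | SJ

No ε-productions.
No unit productions to eliminate.
TERM: introduce B -> f, A -> h and substitute in every rule of length ≥2.
BIN: S -> ABR becomes S -> AC, C -> BR.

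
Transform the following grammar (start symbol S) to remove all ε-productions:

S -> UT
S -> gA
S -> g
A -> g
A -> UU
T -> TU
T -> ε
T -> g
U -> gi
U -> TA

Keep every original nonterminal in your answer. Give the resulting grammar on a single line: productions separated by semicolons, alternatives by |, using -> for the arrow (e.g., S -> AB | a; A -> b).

S -> U | g | UT | gA; A -> g | UU; T -> U | g | TU; U -> A | TA | gi

Nullable set: {T}.
S -> UT: T nullable, giving U | UT.
Drop T -> ε.
T -> TU: T nullable, giving TU | U.
U -> TA: T nullable, giving A | TA.
Unchanged (no nullable symbols): S -> g; S -> gA; A -> UU; A -> g; T -> g; U -> gi.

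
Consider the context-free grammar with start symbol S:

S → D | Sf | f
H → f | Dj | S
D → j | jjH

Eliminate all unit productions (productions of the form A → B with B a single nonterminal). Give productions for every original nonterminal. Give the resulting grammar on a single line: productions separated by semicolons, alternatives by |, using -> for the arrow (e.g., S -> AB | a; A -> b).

S -> f | j | Sf | jjH; D -> j | jjH; H -> f | j | Dj | Sf | jjH

Unit productions: H->S, S->D.
Unit pairs (A ⇒* B via units): (H,D), (H,S), (S,D).
S: inherits non-unit rules of {D, S} → Sf | f | j | jjH.
D: inherits non-unit rules of {D} → j | jjH.
H: inherits non-unit rules of {D, H, S} → Dj | Sf | f | j | jjH.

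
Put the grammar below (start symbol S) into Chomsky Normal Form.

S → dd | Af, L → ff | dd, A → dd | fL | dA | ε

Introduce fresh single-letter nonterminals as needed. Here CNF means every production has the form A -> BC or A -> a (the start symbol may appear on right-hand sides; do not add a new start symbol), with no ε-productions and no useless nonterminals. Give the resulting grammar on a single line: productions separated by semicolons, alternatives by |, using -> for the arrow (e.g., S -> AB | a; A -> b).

Nullable: {A}; after ε-elimination: S -> f | Af | dd; A -> d | dA | dd | fL; L -> dd | ff.
No unit productions to eliminate.
TERM: introduce B -> d, C -> f and substitute in every rule of length ≥2.

S -> f | AC | BB; A -> d | BA | BB | CL; B -> d; C -> f; L -> BB | CC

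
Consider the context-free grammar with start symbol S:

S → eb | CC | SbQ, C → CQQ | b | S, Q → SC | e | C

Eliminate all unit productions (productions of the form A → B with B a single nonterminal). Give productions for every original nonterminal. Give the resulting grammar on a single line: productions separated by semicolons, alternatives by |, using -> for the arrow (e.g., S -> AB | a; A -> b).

Unit productions: C->S, Q->C.
Unit pairs (A ⇒* B via units): (C,S), (Q,C), (Q,S).
S: inherits non-unit rules of {S} → CC | SbQ | eb.
C: inherits non-unit rules of {C, S} → CC | CQQ | SbQ | b | eb.
Q: inherits non-unit rules of {C, Q, S} → CC | CQQ | SC | SbQ | b | e | eb.

S -> CC | eb | SbQ; C -> b | CC | eb | CQQ | SbQ; Q -> b | e | CC | SC | eb | CQQ | SbQ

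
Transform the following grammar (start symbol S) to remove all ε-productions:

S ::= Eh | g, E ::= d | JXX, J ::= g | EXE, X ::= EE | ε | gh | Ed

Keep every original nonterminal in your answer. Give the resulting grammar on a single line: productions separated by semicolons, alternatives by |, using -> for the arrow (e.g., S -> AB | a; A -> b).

S -> g | Eh; E -> J | d | JX | JXX; J -> g | EE | EXE; X -> EE | Ed | gh

Nullable set: {X}.
E -> JXX: X, X nullable, giving J | JX | JXX.
J -> EXE: X nullable, giving EE | EXE.
Drop X -> ε.
Unchanged (no nullable symbols): S -> Eh; S -> g; E -> d; J -> g; X -> EE; X -> Ed; X -> gh.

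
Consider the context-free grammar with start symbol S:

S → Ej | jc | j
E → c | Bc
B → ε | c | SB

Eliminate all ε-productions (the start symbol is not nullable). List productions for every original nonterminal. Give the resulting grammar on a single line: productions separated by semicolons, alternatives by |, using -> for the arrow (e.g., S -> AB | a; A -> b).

S -> j | Ej | jc; B -> S | c | SB; E -> c | Bc

Nullable set: {B}.
Drop B -> ε.
B -> SB: B nullable, giving S | SB.
E -> Bc: B nullable, giving Bc | c.
Unchanged (no nullable symbols): S -> Ej; S -> j; S -> jc; B -> c; E -> c.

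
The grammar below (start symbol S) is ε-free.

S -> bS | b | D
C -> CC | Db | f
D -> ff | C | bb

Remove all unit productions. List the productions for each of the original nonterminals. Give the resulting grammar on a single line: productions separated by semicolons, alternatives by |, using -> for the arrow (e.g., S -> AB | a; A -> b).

Unit productions: D->C, S->D.
Unit pairs (A ⇒* B via units): (D,C), (S,C), (S,D).
S: inherits non-unit rules of {C, D, S} → CC | Db | b | bS | bb | f | ff.
C: inherits non-unit rules of {C} → CC | Db | f.
D: inherits non-unit rules of {C, D} → CC | Db | bb | f | ff.

S -> b | f | CC | Db | bS | bb | ff; C -> f | CC | Db; D -> f | CC | Db | bb | ff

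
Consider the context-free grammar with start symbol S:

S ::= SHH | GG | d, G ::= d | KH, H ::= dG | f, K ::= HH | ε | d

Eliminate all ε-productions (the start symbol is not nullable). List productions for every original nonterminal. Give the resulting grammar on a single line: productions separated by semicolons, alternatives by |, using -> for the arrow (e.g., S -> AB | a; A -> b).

S -> d | GG | SHH; G -> H | d | KH; H -> f | dG; K -> d | HH

Nullable set: {K}.
G -> KH: K nullable, giving H | KH.
Drop K -> ε.
Unchanged (no nullable symbols): S -> GG; S -> SHH; S -> d; G -> d; H -> dG; H -> f; K -> HH; K -> d.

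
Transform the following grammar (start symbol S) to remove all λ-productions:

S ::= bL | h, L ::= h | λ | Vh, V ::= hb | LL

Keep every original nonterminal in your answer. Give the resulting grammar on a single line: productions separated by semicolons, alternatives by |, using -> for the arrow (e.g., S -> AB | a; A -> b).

S -> b | h | bL; L -> h | Vh; V -> L | LL | hb

Nullable set: {L, V}.
S -> bL: L nullable, giving b | bL.
Drop L -> λ.
L -> Vh: V nullable, giving Vh | h.
V -> LL: L, L nullable, giving L | LL.
Unchanged (no nullable symbols): S -> h; L -> h; V -> hb.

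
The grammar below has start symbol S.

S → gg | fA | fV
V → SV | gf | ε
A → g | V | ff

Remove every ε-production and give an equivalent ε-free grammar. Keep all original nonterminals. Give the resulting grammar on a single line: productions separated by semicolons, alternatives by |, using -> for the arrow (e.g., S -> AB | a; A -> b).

S -> f | fA | fV | gg; A -> V | g | ff; V -> S | SV | gf

Nullable set: {A, V}.
S -> fA: A nullable, giving f | fA.
S -> fV: V nullable, giving f | fV.
A -> V: V nullable, giving V.
Drop V -> ε.
V -> SV: V nullable, giving S | SV.
Unchanged (no nullable symbols): S -> gg; A -> ff; A -> g; V -> gf.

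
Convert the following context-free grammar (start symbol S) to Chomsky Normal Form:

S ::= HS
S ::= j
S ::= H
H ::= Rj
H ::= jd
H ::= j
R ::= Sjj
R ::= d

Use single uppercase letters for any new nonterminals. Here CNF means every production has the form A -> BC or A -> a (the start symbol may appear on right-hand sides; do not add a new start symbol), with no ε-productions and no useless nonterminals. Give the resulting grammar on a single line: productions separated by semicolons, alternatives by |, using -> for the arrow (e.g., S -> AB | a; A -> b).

S -> j | AB | HS | RA; A -> j; B -> d; C -> AA; H -> j | AB | RA; R -> d | SC

No ε-productions.
After unit-elimination: S -> j | HS | Rj | jd; H -> j | Rj | jd; R -> d | Sjj.
TERM: introduce B -> d, A -> j and substitute in every rule of length ≥2.
BIN: R -> SAA becomes R -> SC, C -> AA.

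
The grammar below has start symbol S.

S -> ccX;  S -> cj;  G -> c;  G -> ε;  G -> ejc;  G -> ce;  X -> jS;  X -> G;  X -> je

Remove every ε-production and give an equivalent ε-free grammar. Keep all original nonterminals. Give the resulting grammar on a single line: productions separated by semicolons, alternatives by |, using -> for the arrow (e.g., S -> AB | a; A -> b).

Nullable set: {G, X}.
S -> ccX: X nullable, giving cc | ccX.
Drop G -> ε.
X -> G: G nullable, giving G.
Unchanged (no nullable symbols): S -> cj; G -> c; G -> ce; G -> ejc; X -> jS; X -> je.

S -> cc | cj | ccX; G -> c | ce | ejc; X -> G | jS | je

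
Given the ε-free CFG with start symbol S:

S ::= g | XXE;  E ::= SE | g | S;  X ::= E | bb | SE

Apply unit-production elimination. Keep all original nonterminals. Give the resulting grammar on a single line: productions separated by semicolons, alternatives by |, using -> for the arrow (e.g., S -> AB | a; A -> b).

S -> g | XXE; E -> g | SE | XXE; X -> g | SE | bb | XXE

Unit productions: E->S, X->E.
Unit pairs (A ⇒* B via units): (E,S), (X,E), (X,S).
S: inherits non-unit rules of {S} → XXE | g.
E: inherits non-unit rules of {E, S} → SE | XXE | g.
X: inherits non-unit rules of {E, S, X} → SE | XXE | bb | g.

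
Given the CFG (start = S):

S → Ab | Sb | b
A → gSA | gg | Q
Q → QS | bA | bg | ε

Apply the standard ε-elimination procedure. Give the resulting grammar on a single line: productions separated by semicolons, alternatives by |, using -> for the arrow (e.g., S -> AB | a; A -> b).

Nullable set: {A, Q}.
S -> Ab: A nullable, giving Ab | b.
A -> Q: Q nullable, giving Q.
A -> gSA: A nullable, giving gS | gSA.
Drop Q -> ε.
Q -> QS: Q nullable, giving QS | S.
Q -> bA: A nullable, giving b | bA.
Unchanged (no nullable symbols): S -> Sb; S -> b; A -> gg; Q -> bg.

S -> b | Ab | Sb; A -> Q | gS | gg | gSA; Q -> S | b | QS | bA | bg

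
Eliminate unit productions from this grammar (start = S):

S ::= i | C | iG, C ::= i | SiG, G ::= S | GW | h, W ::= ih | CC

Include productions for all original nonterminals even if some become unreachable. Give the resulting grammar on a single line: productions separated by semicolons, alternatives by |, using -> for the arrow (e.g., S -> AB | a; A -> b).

S -> i | iG | SiG; C -> i | SiG; G -> h | i | GW | iG | SiG; W -> CC | ih

Unit productions: G->S, S->C.
Unit pairs (A ⇒* B via units): (G,C), (G,S), (S,C).
S: inherits non-unit rules of {C, S} → SiG | i | iG.
C: inherits non-unit rules of {C} → SiG | i.
G: inherits non-unit rules of {C, G, S} → GW | SiG | h | i | iG.
W: inherits non-unit rules of {W} → CC | ih.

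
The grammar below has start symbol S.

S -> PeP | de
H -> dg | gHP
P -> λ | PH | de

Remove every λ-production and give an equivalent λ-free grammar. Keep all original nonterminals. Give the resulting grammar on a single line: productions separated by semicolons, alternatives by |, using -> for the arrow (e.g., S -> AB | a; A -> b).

S -> e | Pe | de | eP | PeP; H -> dg | gH | gHP; P -> H | PH | de

Nullable set: {P}.
S -> PeP: P, P nullable, giving Pe | PeP | e | eP.
H -> gHP: P nullable, giving gH | gHP.
Drop P -> λ.
P -> PH: P nullable, giving H | PH.
Unchanged (no nullable symbols): S -> de; H -> dg; P -> de.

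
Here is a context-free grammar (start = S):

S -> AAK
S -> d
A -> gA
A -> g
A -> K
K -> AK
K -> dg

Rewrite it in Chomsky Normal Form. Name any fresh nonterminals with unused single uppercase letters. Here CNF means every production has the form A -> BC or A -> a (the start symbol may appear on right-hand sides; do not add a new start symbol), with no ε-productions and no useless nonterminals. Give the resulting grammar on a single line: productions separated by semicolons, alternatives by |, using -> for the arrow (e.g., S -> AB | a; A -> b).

No ε-productions.
After unit-elimination: S -> d | AAK; A -> g | AK | dg | gA; K -> AK | dg.
TERM: introduce B -> d, C -> g and substitute in every rule of length ≥2.
BIN: S -> AAK becomes S -> AD, D -> AK.

S -> d | AD; A -> g | AK | BC | CA; B -> d; C -> g; D -> AK; K -> AK | BC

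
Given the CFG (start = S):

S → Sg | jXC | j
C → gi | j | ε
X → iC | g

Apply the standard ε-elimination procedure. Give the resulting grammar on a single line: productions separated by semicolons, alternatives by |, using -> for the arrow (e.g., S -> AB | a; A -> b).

Nullable set: {C}.
S -> jXC: C nullable, giving jX | jXC.
Drop C -> ε.
X -> iC: C nullable, giving i | iC.
Unchanged (no nullable symbols): S -> Sg; S -> j; C -> gi; C -> j; X -> g.

S -> j | Sg | jX | jXC; C -> j | gi; X -> g | i | iC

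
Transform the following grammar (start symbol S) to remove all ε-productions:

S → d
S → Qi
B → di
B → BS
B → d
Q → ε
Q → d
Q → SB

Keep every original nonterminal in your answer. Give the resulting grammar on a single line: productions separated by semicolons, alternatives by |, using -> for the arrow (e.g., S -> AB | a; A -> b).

S -> d | i | Qi; B -> d | BS | di; Q -> d | SB

Nullable set: {Q}.
S -> Qi: Q nullable, giving Qi | i.
Drop Q -> ε.
Unchanged (no nullable symbols): S -> d; B -> BS; B -> d; B -> di; Q -> SB; Q -> d.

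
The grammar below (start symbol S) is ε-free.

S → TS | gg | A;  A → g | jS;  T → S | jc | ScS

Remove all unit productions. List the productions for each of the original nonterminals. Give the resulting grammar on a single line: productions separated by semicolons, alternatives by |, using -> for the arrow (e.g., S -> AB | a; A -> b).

S -> g | TS | gg | jS; A -> g | jS; T -> g | TS | gg | jS | jc | ScS

Unit productions: S->A, T->S.
Unit pairs (A ⇒* B via units): (S,A), (T,A), (T,S).
S: inherits non-unit rules of {A, S} → TS | g | gg | jS.
A: inherits non-unit rules of {A} → g | jS.
T: inherits non-unit rules of {A, S, T} → ScS | TS | g | gg | jS | jc.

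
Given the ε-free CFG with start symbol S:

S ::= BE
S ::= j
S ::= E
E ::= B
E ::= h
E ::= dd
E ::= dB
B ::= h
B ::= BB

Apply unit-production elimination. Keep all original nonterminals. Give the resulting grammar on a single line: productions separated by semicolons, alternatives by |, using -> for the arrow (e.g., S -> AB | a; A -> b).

Unit productions: E->B, S->E.
Unit pairs (A ⇒* B via units): (E,B), (S,B), (S,E).
S: inherits non-unit rules of {B, E, S} → BB | BE | dB | dd | h | j.
B: inherits non-unit rules of {B} → BB | h.
E: inherits non-unit rules of {B, E} → BB | dB | dd | h.

S -> h | j | BB | BE | dB | dd; B -> h | BB; E -> h | BB | dB | dd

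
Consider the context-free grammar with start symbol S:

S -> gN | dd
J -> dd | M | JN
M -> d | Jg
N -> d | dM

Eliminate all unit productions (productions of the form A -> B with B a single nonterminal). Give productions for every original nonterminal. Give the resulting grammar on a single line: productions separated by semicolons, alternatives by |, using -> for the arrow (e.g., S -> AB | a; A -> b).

S -> dd | gN; J -> d | JN | Jg | dd; M -> d | Jg; N -> d | dM

Unit productions: J->M.
Unit pairs (A ⇒* B via units): (J,M).
S: inherits non-unit rules of {S} → dd | gN.
J: inherits non-unit rules of {J, M} → JN | Jg | d | dd.
M: inherits non-unit rules of {M} → Jg | d.
N: inherits non-unit rules of {N} → d | dM.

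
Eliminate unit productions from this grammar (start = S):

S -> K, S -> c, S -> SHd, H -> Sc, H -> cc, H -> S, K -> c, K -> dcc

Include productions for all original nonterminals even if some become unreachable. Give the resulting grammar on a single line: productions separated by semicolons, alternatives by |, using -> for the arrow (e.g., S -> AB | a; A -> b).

Unit productions: H->S, S->K.
Unit pairs (A ⇒* B via units): (H,K), (H,S), (S,K).
S: inherits non-unit rules of {K, S} → SHd | c | dcc.
H: inherits non-unit rules of {H, K, S} → SHd | Sc | c | cc | dcc.
K: inherits non-unit rules of {K} → c | dcc.

S -> c | SHd | dcc; H -> c | Sc | cc | SHd | dcc; K -> c | dcc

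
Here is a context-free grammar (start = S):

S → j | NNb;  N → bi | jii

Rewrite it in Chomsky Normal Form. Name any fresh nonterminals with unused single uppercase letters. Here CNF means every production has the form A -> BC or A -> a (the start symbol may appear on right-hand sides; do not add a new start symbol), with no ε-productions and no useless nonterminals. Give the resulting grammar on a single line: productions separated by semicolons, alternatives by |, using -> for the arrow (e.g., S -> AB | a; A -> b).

S -> j | NE; A -> b; B -> i; C -> j; D -> BB; E -> NA; N -> AB | CD

No ε-productions.
No unit productions to eliminate.
TERM: introduce A -> b, B -> i, C -> j and substitute in every rule of length ≥2.
BIN: N -> CBB becomes N -> CD, D -> BB; S -> NNA becomes S -> NE, E -> NA.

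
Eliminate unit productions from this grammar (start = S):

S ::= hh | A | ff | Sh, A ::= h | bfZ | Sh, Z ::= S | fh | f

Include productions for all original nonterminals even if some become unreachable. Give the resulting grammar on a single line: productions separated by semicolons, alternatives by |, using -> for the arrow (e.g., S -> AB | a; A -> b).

S -> h | Sh | ff | hh | bfZ; A -> h | Sh | bfZ; Z -> f | h | Sh | ff | fh | hh | bfZ

Unit productions: S->A, Z->S.
Unit pairs (A ⇒* B via units): (S,A), (Z,A), (Z,S).
S: inherits non-unit rules of {A, S} → Sh | bfZ | ff | h | hh.
A: inherits non-unit rules of {A} → Sh | bfZ | h.
Z: inherits non-unit rules of {A, S, Z} → Sh | bfZ | f | ff | fh | h | hh.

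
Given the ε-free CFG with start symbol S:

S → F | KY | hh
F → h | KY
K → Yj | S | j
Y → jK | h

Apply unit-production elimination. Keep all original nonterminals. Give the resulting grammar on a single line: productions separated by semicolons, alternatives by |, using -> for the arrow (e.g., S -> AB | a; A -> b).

Unit productions: K->S, S->F.
Unit pairs (A ⇒* B via units): (K,F), (K,S), (S,F).
S: inherits non-unit rules of {F, S} → KY | h | hh.
F: inherits non-unit rules of {F} → KY | h.
K: inherits non-unit rules of {F, K, S} → KY | Yj | h | hh | j.
Y: inherits non-unit rules of {Y} → h | jK.

S -> h | KY | hh; F -> h | KY; K -> h | j | KY | Yj | hh; Y -> h | jK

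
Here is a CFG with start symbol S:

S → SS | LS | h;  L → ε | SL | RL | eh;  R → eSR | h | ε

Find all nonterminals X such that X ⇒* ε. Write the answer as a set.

{L, R}

Directly nullable (have an ε-rule): {L, R}.
Not nullable: S — each has a terminal in every rule's right-hand side or depends on a non-nullable symbol.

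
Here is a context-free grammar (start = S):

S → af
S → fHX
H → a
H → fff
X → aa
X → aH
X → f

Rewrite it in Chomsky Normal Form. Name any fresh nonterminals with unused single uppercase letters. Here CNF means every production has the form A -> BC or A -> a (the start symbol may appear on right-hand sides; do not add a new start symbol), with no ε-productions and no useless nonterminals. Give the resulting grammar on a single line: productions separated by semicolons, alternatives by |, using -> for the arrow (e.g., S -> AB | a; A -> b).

No ε-productions.
No unit productions to eliminate.
TERM: introduce B -> a, A -> f and substitute in every rule of length ≥2.
BIN: H -> AAA becomes H -> AC, C -> AA; S -> AHX becomes S -> AD, D -> HX.

S -> AD | BA; A -> f; B -> a; C -> AA; D -> HX; H -> a | AC; X -> f | BB | BH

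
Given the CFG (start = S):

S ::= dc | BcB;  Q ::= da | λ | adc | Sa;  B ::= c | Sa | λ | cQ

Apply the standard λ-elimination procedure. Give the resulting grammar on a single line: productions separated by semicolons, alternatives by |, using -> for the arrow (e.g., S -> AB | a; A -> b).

Nullable set: {B, Q}.
S -> BcB: B, B nullable, giving Bc | BcB | c | cB.
Drop B -> λ.
B -> cQ: Q nullable, giving c | cQ.
Drop Q -> λ.
Unchanged (no nullable symbols): S -> dc; B -> Sa; B -> c; Q -> Sa; Q -> adc; Q -> da.

S -> c | Bc | cB | dc | BcB; B -> c | Sa | cQ; Q -> Sa | da | adc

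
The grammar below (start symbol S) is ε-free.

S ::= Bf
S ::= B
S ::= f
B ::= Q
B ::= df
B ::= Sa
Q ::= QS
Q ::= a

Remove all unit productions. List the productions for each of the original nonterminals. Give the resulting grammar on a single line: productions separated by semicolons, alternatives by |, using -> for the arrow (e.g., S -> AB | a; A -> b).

S -> a | f | Bf | QS | Sa | df; B -> a | QS | Sa | df; Q -> a | QS

Unit productions: B->Q, S->B.
Unit pairs (A ⇒* B via units): (B,Q), (S,B), (S,Q).
S: inherits non-unit rules of {B, Q, S} → Bf | QS | Sa | a | df | f.
B: inherits non-unit rules of {B, Q} → QS | Sa | a | df.
Q: inherits non-unit rules of {Q} → QS | a.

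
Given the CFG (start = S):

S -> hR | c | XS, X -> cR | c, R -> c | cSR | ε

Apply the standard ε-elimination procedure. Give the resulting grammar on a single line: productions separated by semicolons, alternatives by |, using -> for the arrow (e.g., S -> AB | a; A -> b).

S -> c | h | XS | hR; R -> c | cS | cSR; X -> c | cR

Nullable set: {R}.
S -> hR: R nullable, giving h | hR.
Drop R -> ε.
R -> cSR: R nullable, giving cS | cSR.
X -> cR: R nullable, giving c | cR.
Unchanged (no nullable symbols): S -> XS; S -> c; R -> c; X -> c.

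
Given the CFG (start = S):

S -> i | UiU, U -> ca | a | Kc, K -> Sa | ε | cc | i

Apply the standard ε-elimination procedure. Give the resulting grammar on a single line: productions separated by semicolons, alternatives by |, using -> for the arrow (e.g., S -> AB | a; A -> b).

S -> i | UiU; K -> i | Sa | cc; U -> a | c | Kc | ca

Nullable set: {K}.
Drop K -> ε.
U -> Kc: K nullable, giving Kc | c.
Unchanged (no nullable symbols): S -> UiU; S -> i; K -> Sa; K -> cc; K -> i; U -> a; U -> ca.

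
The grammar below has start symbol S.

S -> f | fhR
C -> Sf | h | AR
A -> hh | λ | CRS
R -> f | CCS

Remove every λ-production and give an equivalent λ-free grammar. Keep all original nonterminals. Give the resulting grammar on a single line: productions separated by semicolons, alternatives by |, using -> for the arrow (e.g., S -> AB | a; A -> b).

Nullable set: {A}.
Drop A -> λ.
C -> AR: A nullable, giving AR | R.
Unchanged (no nullable symbols): S -> f; S -> fhR; A -> CRS; A -> hh; C -> Sf; C -> h; R -> CCS; R -> f.

S -> f | fhR; A -> hh | CRS; C -> R | h | AR | Sf; R -> f | CCS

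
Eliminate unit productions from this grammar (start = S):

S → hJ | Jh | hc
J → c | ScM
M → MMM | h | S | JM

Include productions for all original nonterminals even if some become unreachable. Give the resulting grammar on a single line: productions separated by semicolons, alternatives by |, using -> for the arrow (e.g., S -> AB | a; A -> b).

S -> Jh | hJ | hc; J -> c | ScM; M -> h | JM | Jh | hJ | hc | MMM

Unit productions: M->S.
Unit pairs (A ⇒* B via units): (M,S).
S: inherits non-unit rules of {S} → Jh | hJ | hc.
J: inherits non-unit rules of {J} → ScM | c.
M: inherits non-unit rules of {M, S} → JM | Jh | MMM | h | hJ | hc.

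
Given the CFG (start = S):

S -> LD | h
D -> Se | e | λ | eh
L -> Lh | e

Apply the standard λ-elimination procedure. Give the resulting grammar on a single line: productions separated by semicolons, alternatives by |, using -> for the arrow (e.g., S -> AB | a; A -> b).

Nullable set: {D}.
S -> LD: D nullable, giving L | LD.
Drop D -> λ.
Unchanged (no nullable symbols): S -> h; D -> Se; D -> e; D -> eh; L -> Lh; L -> e.

S -> L | h | LD; D -> e | Se | eh; L -> e | Lh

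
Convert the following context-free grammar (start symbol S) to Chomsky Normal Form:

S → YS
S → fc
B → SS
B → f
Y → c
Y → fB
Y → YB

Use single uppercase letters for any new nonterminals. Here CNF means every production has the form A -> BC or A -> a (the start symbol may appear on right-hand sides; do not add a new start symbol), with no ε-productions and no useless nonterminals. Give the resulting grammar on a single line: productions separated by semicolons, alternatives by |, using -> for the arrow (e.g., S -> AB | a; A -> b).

No ε-productions.
No unit productions to eliminate.
TERM: introduce C -> c, A -> f and substitute in every rule of length ≥2.

S -> AC | YS; A -> f; B -> f | SS; C -> c; Y -> c | AB | YB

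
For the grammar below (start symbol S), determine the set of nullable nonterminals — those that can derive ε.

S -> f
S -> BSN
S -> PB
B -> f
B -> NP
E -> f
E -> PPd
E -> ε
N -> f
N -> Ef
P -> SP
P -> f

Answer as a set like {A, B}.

{E}

Directly nullable (have an ε-rule): {E}.
Not nullable: B, N, P, S — each has a terminal in every rule's right-hand side or depends on a non-nullable symbol.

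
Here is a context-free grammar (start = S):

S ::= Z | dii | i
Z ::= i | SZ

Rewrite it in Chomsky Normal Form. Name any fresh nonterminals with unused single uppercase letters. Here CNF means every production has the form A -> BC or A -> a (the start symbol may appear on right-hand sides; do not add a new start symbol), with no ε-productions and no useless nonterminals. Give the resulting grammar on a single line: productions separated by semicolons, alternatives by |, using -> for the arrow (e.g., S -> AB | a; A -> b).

S -> i | AC | SZ; A -> d; B -> i; C -> BB; Z -> i | SZ

No ε-productions.
After unit-elimination: S -> i | SZ | dii; Z -> i | SZ.
TERM: introduce A -> d, B -> i and substitute in every rule of length ≥2.
BIN: S -> ABB becomes S -> AC, C -> BB.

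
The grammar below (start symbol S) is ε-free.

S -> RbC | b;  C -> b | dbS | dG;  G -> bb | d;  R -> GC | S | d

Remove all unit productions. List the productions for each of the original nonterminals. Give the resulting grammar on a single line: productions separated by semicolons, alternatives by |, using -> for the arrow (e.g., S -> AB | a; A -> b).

S -> b | RbC; C -> b | dG | dbS; G -> d | bb; R -> b | d | GC | RbC

Unit productions: R->S.
Unit pairs (A ⇒* B via units): (R,S).
S: inherits non-unit rules of {S} → RbC | b.
C: inherits non-unit rules of {C} → b | dG | dbS.
G: inherits non-unit rules of {G} → bb | d.
R: inherits non-unit rules of {R, S} → GC | RbC | b | d.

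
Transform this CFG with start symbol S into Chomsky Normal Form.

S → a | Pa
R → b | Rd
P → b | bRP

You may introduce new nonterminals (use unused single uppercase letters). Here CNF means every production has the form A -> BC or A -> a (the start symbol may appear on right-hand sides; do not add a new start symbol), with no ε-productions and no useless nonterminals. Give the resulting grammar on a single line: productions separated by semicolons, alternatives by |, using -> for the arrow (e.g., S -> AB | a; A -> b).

No ε-productions.
No unit productions to eliminate.
TERM: introduce C -> a, A -> b, B -> d and substitute in every rule of length ≥2.
BIN: P -> ARP becomes P -> AD, D -> RP.

S -> a | PC; A -> b; B -> d; C -> a; D -> RP; P -> b | AD; R -> b | RB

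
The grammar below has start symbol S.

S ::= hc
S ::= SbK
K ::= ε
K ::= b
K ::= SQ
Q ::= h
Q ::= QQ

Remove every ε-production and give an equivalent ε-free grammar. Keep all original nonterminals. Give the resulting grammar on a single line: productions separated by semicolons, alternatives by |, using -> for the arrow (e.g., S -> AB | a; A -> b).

S -> Sb | hc | SbK; K -> b | SQ; Q -> h | QQ

Nullable set: {K}.
S -> SbK: K nullable, giving Sb | SbK.
Drop K -> ε.
Unchanged (no nullable symbols): S -> hc; K -> SQ; K -> b; Q -> QQ; Q -> h.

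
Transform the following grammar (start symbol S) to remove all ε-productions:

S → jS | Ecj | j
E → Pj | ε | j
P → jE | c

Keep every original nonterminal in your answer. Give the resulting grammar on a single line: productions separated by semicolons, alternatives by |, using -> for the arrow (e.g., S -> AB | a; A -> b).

Nullable set: {E}.
S -> Ecj: E nullable, giving Ecj | cj.
Drop E -> ε.
P -> jE: E nullable, giving j | jE.
Unchanged (no nullable symbols): S -> j; S -> jS; E -> Pj; E -> j; P -> c.

S -> j | cj | jS | Ecj; E -> j | Pj; P -> c | j | jE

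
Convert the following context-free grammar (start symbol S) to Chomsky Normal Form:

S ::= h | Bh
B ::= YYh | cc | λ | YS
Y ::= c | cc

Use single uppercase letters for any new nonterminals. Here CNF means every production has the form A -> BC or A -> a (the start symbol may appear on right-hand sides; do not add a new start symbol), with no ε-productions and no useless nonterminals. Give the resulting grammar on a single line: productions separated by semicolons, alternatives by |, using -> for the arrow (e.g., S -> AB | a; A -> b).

S -> h | BA; A -> h; B -> CC | YD | YS; C -> c; D -> YA; Y -> c | CC

Nullable: {B}; after ε-elimination: S -> h | Bh; B -> YS | cc | YYh; Y -> c | cc.
No unit productions to eliminate.
TERM: introduce C -> c, A -> h and substitute in every rule of length ≥2.
BIN: B -> YYA becomes B -> YD, D -> YA.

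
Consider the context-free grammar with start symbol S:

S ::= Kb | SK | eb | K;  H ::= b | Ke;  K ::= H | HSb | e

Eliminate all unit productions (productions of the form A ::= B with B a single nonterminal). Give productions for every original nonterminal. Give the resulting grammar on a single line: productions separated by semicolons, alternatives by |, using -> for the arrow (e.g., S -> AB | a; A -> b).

Unit productions: K->H, S->K.
Unit pairs (A ⇒* B via units): (K,H), (S,H), (S,K).
S: inherits non-unit rules of {H, K, S} → HSb | Kb | Ke | SK | b | e | eb.
H: inherits non-unit rules of {H} → Ke | b.
K: inherits non-unit rules of {H, K} → HSb | Ke | b | e.

S -> b | e | Kb | Ke | SK | eb | HSb; H -> b | Ke; K -> b | e | Ke | HSb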